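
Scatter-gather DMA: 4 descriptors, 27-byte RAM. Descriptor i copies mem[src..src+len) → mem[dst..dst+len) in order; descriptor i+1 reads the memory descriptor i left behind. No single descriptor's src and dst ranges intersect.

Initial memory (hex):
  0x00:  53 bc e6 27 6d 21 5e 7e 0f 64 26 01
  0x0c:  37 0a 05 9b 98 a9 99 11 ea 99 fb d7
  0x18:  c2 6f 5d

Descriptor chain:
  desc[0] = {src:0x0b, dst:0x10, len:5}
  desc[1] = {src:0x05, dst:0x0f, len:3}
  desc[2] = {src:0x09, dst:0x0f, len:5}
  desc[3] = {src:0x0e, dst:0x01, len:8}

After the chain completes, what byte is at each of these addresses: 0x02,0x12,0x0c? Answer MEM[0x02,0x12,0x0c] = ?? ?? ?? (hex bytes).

MEM[0x02,0x12,0x0c] = 64 37 37

D0: mem[0x10..0x14] <- [01 37 0a 05 9b]
D1: mem[0x0f..0x11] <- [21 5e 7e]
D2: mem[0x0f..0x13] <- [64 26 01 37 0a]
D3: mem[0x01..0x08] <- [05 64 26 01 37 0a 9b 99]
query mem[0x02]=0x64, mem[0x12]=0x37, mem[0x0c]=0x37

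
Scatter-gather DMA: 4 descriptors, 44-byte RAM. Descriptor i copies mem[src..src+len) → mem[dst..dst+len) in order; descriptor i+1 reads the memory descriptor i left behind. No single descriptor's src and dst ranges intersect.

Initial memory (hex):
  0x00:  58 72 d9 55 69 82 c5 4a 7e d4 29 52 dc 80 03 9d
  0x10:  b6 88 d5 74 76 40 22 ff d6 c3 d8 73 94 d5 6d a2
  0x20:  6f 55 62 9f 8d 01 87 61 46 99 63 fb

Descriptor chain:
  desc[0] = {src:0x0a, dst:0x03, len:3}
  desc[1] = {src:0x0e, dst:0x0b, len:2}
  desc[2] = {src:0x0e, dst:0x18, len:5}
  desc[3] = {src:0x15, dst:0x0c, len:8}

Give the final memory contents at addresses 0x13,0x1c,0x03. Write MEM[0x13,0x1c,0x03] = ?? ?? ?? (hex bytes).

#0 dst[0x03+3] := {0x29,0x52,0xdc}
#1 dst[0x0b+2] := {0x03,0x9d}
#2 dst[0x18+5] := {0x03,0x9d,0xb6,0x88,0xd5}
#3 dst[0x0c+8] := {0x40,0x22,0xff,0x03,0x9d,0xb6,0x88,0xd5}
query mem[0x13]=0xd5, mem[0x1c]=0xd5, mem[0x03]=0x29

MEM[0x13,0x1c,0x03] = d5 d5 29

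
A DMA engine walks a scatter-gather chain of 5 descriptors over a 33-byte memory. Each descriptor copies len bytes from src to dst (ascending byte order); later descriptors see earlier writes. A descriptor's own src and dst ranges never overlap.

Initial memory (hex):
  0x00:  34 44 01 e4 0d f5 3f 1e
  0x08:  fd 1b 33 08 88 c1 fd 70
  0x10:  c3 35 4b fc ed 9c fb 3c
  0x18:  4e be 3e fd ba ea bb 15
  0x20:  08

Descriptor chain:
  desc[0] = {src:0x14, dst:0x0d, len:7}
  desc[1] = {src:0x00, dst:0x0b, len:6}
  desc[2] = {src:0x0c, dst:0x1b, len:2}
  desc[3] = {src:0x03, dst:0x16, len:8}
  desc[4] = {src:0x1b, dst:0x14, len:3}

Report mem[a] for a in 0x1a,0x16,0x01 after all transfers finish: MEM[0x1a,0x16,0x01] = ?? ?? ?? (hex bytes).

MEM[0x1a,0x16,0x01] = 1e 33 44

#0 dst[0x0d+7] := {0xed,0x9c,0xfb,0x3c,0x4e,0xbe,0x3e}
#1 dst[0x0b+6] := {0x34,0x44,0x01,0xe4,0x0d,0xf5}
#2 dst[0x1b+2] := {0x44,0x01}
#3 dst[0x16+8] := {0xe4,0x0d,0xf5,0x3f,0x1e,0xfd,0x1b,0x33}
#4 dst[0x14+3] := {0xfd,0x1b,0x33}
query mem[0x1a]=0x1e, mem[0x16]=0x33, mem[0x01]=0x44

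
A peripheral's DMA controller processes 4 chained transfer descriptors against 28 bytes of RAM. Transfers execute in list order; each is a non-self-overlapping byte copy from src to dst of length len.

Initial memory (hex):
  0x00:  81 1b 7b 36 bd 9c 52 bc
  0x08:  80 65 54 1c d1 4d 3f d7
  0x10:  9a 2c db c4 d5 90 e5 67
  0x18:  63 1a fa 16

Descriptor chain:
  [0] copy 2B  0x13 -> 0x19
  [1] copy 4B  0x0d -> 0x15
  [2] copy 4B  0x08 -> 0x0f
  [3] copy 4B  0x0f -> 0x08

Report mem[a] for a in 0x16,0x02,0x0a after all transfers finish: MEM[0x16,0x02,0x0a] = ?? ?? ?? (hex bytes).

#0 dst[0x19+2] := {0xc4,0xd5}
#1 dst[0x15+4] := {0x4d,0x3f,0xd7,0x9a}
#2 dst[0x0f+4] := {0x80,0x65,0x54,0x1c}
#3 dst[0x08+4] := {0x80,0x65,0x54,0x1c}
query mem[0x16]=0x3f, mem[0x02]=0x7b, mem[0x0a]=0x54

MEM[0x16,0x02,0x0a] = 3f 7b 54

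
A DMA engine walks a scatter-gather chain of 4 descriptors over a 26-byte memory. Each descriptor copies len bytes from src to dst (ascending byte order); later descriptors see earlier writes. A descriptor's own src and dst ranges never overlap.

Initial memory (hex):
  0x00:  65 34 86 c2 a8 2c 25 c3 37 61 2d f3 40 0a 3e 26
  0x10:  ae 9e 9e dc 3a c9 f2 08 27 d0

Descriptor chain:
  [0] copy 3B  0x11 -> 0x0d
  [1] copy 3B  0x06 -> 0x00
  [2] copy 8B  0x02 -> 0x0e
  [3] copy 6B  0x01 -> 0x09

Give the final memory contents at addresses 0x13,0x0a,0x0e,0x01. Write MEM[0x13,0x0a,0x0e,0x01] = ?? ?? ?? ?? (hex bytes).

#0 dst[0x0d+3] := {0x9e,0x9e,0xdc}
#1 dst[0x00+3] := {0x25,0xc3,0x37}
#2 dst[0x0e+8] := {0x37,0xc2,0xa8,0x2c,0x25,0xc3,0x37,0x61}
#3 dst[0x09+6] := {0xc3,0x37,0xc2,0xa8,0x2c,0x25}
query mem[0x13]=0xc3, mem[0x0a]=0x37, mem[0x0e]=0x25, mem[0x01]=0xc3

MEM[0x13,0x0a,0x0e,0x01] = c3 37 25 c3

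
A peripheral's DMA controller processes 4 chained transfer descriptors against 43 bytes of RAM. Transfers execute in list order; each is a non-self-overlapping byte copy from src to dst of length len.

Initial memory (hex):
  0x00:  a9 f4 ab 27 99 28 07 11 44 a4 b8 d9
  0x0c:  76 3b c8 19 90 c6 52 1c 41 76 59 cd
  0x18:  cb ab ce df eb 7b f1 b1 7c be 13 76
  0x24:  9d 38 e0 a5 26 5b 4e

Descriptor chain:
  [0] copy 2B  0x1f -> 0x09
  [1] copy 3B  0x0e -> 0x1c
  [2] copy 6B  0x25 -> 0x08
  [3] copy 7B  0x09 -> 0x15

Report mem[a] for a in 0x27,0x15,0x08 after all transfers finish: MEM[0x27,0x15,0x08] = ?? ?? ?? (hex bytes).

D0: mem[0x09..0x0a] <- [b1 7c]
D1: mem[0x1c..0x1e] <- [c8 19 90]
D2: mem[0x08..0x0d] <- [38 e0 a5 26 5b 4e]
D3: mem[0x15..0x1b] <- [e0 a5 26 5b 4e c8 19]
query mem[0x27]=0xa5, mem[0x15]=0xe0, mem[0x08]=0x38

MEM[0x27,0x15,0x08] = a5 e0 38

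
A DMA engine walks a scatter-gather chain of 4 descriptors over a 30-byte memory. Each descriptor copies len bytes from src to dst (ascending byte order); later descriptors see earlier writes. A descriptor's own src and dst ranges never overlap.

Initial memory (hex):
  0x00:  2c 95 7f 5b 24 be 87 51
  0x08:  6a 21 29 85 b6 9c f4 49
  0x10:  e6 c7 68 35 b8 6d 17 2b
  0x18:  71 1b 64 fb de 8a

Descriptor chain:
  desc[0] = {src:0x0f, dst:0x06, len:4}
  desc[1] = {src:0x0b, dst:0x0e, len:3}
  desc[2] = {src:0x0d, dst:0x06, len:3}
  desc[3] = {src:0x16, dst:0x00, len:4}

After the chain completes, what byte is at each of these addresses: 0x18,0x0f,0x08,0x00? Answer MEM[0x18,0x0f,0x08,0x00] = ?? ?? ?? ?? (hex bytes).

D0: mem[0x06..0x09] <- [49 e6 c7 68]
D1: mem[0x0e..0x10] <- [85 b6 9c]
D2: mem[0x06..0x08] <- [9c 85 b6]
D3: mem[0x00..0x03] <- [17 2b 71 1b]
query mem[0x18]=0x71, mem[0x0f]=0xb6, mem[0x08]=0xb6, mem[0x00]=0x17

MEM[0x18,0x0f,0x08,0x00] = 71 b6 b6 17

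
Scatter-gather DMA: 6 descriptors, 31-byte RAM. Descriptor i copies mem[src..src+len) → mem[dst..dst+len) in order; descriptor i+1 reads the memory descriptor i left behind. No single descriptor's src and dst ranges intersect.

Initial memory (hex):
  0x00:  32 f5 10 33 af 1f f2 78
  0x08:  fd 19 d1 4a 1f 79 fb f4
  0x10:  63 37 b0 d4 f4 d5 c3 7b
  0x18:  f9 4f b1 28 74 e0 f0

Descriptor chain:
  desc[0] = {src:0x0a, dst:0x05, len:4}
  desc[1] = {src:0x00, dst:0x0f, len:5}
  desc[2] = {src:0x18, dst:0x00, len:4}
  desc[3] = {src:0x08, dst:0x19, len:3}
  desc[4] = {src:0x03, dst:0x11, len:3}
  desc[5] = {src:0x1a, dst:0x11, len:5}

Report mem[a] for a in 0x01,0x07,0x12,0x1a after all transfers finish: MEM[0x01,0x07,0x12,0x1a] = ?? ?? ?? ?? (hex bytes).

D0: mem[0x05..0x08] <- [d1 4a 1f 79]
D1: mem[0x0f..0x13] <- [32 f5 10 33 af]
D2: mem[0x00..0x03] <- [f9 4f b1 28]
D3: mem[0x19..0x1b] <- [79 19 d1]
D4: mem[0x11..0x13] <- [28 af d1]
D5: mem[0x11..0x15] <- [19 d1 74 e0 f0]
query mem[0x01]=0x4f, mem[0x07]=0x1f, mem[0x12]=0xd1, mem[0x1a]=0x19

MEM[0x01,0x07,0x12,0x1a] = 4f 1f d1 19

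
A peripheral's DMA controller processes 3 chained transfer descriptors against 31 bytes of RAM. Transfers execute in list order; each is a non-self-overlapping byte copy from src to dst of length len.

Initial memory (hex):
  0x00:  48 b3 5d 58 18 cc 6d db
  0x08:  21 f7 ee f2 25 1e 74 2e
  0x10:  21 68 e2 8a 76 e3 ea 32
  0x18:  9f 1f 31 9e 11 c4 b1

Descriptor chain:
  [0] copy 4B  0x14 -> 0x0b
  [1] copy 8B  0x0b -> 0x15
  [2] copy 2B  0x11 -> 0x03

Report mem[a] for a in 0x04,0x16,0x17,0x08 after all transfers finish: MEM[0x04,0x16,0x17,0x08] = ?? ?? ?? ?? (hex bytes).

MEM[0x04,0x16,0x17,0x08] = e2 e3 ea 21

  after D0: wrote 4B at 0x0b = 76e3ea32
  after D1: wrote 8B at 0x15 = 76e3ea322e2168e2
  after D2: wrote 2B at 0x03 = 68e2
query mem[0x04]=0xe2, mem[0x16]=0xe3, mem[0x17]=0xea, mem[0x08]=0x21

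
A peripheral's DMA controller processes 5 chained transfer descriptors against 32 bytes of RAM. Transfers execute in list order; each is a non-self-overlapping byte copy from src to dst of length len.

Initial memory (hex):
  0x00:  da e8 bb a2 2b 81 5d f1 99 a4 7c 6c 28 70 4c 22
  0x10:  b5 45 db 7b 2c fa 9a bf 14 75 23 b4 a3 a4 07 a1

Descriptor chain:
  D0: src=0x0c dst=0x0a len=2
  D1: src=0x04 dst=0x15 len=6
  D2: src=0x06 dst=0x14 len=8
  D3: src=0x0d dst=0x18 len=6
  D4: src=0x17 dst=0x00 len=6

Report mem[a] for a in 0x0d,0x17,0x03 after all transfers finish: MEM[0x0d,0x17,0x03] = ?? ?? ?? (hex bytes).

  after D0: wrote 2B at 0x0a = 2870
  after D1: wrote 6B at 0x15 = 2b815df199a4
  after D2: wrote 8B at 0x14 = 5df199a428702870
  after D3: wrote 6B at 0x18 = 704c22b545db
  after D4: wrote 6B at 0x00 = a4704c22b545
query mem[0x0d]=0x70, mem[0x17]=0xa4, mem[0x03]=0x22

MEM[0x0d,0x17,0x03] = 70 a4 22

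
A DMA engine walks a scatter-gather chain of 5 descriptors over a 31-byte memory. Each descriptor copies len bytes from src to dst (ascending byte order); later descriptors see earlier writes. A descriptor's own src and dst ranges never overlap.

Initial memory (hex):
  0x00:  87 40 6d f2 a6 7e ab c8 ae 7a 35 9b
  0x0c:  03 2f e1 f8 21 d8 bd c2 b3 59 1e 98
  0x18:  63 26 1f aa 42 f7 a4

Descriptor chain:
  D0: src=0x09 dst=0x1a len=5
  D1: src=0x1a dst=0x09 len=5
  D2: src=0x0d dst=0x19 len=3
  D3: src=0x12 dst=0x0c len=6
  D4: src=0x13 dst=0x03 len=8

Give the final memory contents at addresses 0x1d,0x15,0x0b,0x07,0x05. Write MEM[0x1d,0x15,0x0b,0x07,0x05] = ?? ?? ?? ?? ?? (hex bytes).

MEM[0x1d,0x15,0x0b,0x07,0x05] = 03 59 9b 98 59

#0 dst[0x1a+5] := {0x7a,0x35,0x9b,0x03,0x2f}
#1 dst[0x09+5] := {0x7a,0x35,0x9b,0x03,0x2f}
#2 dst[0x19+3] := {0x2f,0xe1,0xf8}
#3 dst[0x0c+6] := {0xbd,0xc2,0xb3,0x59,0x1e,0x98}
#4 dst[0x03+8] := {0xc2,0xb3,0x59,0x1e,0x98,0x63,0x2f,0xe1}
query mem[0x1d]=0x03, mem[0x15]=0x59, mem[0x0b]=0x9b, mem[0x07]=0x98, mem[0x05]=0x59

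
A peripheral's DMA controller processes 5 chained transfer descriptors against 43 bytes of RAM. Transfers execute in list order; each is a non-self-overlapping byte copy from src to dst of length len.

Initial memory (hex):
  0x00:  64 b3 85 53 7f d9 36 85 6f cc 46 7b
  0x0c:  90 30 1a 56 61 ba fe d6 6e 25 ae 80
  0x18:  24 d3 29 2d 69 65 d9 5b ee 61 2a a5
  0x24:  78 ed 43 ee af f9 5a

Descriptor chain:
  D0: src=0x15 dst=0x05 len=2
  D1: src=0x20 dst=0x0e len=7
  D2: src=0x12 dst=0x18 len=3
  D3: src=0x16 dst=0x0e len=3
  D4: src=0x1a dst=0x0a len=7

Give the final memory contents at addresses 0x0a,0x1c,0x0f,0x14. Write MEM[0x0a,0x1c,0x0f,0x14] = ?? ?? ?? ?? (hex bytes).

MEM[0x0a,0x1c,0x0f,0x14] = 43 69 5b 43

#0 dst[0x05+2] := {0x25,0xae}
#1 dst[0x0e+7] := {0xee,0x61,0x2a,0xa5,0x78,0xed,0x43}
#2 dst[0x18+3] := {0x78,0xed,0x43}
#3 dst[0x0e+3] := {0xae,0x80,0x78}
#4 dst[0x0a+7] := {0x43,0x2d,0x69,0x65,0xd9,0x5b,0xee}
query mem[0x0a]=0x43, mem[0x1c]=0x69, mem[0x0f]=0x5b, mem[0x14]=0x43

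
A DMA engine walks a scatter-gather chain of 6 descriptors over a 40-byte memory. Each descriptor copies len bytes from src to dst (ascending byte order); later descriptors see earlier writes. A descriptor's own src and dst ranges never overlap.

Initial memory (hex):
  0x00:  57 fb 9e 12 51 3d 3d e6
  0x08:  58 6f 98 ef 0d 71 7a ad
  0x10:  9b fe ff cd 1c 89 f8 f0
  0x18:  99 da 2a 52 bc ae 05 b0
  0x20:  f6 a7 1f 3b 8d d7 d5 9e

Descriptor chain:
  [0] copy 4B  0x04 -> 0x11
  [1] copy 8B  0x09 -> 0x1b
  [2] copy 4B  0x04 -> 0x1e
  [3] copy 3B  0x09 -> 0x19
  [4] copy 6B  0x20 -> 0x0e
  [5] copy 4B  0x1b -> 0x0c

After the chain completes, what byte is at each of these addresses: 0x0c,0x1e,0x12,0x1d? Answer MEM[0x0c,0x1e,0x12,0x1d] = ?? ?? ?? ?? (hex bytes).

[0] 0x04->0x11 len=4 : 51 3d 3d e6
[1] 0x09->0x1b len=8 : 6f 98 ef 0d 71 7a ad 9b
[2] 0x04->0x1e len=4 : 51 3d 3d e6
[3] 0x09->0x19 len=3 : 6f 98 ef
[4] 0x20->0x0e len=6 : 3d e6 9b 3b 8d d7
[5] 0x1b->0x0c len=4 : ef 98 ef 51
query mem[0x0c]=0xef, mem[0x1e]=0x51, mem[0x12]=0x8d, mem[0x1d]=0xef

MEM[0x0c,0x1e,0x12,0x1d] = ef 51 8d ef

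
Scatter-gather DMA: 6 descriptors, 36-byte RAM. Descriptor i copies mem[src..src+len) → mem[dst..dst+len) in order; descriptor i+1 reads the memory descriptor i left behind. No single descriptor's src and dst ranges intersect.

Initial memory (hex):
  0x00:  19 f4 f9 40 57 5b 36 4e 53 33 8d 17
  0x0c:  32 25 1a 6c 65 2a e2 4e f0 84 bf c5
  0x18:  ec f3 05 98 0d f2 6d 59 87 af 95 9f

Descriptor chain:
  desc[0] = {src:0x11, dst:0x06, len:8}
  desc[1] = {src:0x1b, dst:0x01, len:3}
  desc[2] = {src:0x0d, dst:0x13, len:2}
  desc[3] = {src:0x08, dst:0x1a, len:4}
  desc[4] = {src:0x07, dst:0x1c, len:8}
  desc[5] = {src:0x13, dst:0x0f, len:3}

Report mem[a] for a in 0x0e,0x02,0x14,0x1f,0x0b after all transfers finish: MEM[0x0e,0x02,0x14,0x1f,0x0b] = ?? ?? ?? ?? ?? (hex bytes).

#0 dst[0x06+8] := {0x2a,0xe2,0x4e,0xf0,0x84,0xbf,0xc5,0xec}
#1 dst[0x01+3] := {0x98,0x0d,0xf2}
#2 dst[0x13+2] := {0xec,0x1a}
#3 dst[0x1a+4] := {0x4e,0xf0,0x84,0xbf}
#4 dst[0x1c+8] := {0xe2,0x4e,0xf0,0x84,0xbf,0xc5,0xec,0x1a}
#5 dst[0x0f+3] := {0xec,0x1a,0x84}
query mem[0x0e]=0x1a, mem[0x02]=0x0d, mem[0x14]=0x1a, mem[0x1f]=0x84, mem[0x0b]=0xbf

MEM[0x0e,0x02,0x14,0x1f,0x0b] = 1a 0d 1a 84 bf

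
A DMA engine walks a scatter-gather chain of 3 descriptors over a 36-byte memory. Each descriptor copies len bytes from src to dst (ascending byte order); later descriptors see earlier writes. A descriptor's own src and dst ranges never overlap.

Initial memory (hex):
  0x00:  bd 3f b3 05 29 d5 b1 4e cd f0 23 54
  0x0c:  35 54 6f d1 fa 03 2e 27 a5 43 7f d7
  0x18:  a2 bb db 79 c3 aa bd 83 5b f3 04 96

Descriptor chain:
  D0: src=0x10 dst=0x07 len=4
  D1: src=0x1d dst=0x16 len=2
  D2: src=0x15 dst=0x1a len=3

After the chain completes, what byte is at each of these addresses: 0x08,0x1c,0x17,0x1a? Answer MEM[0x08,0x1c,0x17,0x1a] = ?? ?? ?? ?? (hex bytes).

MEM[0x08,0x1c,0x17,0x1a] = 03 bd bd 43

D0: mem[0x07..0x0a] <- [fa 03 2e 27]
D1: mem[0x16..0x17] <- [aa bd]
D2: mem[0x1a..0x1c] <- [43 aa bd]
query mem[0x08]=0x03, mem[0x1c]=0xbd, mem[0x17]=0xbd, mem[0x1a]=0x43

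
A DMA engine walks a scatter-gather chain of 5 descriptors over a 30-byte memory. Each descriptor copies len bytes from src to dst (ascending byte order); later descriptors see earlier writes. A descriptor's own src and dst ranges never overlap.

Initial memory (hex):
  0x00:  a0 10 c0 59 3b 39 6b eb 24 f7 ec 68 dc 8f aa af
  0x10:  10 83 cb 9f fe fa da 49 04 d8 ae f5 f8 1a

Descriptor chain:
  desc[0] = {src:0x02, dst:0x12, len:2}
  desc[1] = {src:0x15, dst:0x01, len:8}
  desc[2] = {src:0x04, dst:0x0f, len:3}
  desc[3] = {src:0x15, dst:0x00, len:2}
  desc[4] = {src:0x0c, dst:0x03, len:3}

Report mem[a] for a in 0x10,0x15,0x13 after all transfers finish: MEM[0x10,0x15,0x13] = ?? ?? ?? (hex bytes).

  after D0: wrote 2B at 0x12 = c059
  after D1: wrote 8B at 0x01 = fada4904d8aef5f8
  after D2: wrote 3B at 0x0f = 04d8ae
  after D3: wrote 2B at 0x00 = fada
  after D4: wrote 3B at 0x03 = dc8faa
query mem[0x10]=0xd8, mem[0x15]=0xfa, mem[0x13]=0x59

MEM[0x10,0x15,0x13] = d8 fa 59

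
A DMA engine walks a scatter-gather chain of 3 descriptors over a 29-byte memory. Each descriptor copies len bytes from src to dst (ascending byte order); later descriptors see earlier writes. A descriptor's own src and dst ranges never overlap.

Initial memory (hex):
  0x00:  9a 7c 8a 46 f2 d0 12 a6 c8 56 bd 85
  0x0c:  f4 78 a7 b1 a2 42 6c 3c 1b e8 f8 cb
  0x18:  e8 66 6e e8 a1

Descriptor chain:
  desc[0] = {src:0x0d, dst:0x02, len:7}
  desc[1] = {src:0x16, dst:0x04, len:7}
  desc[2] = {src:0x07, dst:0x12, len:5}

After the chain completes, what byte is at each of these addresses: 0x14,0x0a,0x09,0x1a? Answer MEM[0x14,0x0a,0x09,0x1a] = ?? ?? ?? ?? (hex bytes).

#0 dst[0x02+7] := {0x78,0xa7,0xb1,0xa2,0x42,0x6c,0x3c}
#1 dst[0x04+7] := {0xf8,0xcb,0xe8,0x66,0x6e,0xe8,0xa1}
#2 dst[0x12+5] := {0x66,0x6e,0xe8,0xa1,0x85}
query mem[0x14]=0xe8, mem[0x0a]=0xa1, mem[0x09]=0xe8, mem[0x1a]=0x6e

MEM[0x14,0x0a,0x09,0x1a] = e8 a1 e8 6e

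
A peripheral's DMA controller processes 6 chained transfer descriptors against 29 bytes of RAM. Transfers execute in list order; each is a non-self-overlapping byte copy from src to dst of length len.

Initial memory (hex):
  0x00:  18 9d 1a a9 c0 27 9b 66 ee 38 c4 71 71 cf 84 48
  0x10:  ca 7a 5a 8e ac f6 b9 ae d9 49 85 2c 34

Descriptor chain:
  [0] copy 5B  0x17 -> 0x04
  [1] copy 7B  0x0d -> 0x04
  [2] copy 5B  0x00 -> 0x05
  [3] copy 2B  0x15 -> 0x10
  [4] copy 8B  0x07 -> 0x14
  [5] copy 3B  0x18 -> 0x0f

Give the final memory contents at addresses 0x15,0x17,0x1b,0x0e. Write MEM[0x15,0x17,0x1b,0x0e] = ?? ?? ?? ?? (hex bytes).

  after D0: wrote 5B at 0x04 = aed949852c
  after D1: wrote 7B at 0x04 = cf8448ca7a5a8e
  after D2: wrote 5B at 0x05 = 189d1aa9cf
  after D3: wrote 2B at 0x10 = f6b9
  after D4: wrote 8B at 0x14 = 1aa9cf8e7171cf84
  after D5: wrote 3B at 0x0f = 7171cf
query mem[0x15]=0xa9, mem[0x17]=0x8e, mem[0x1b]=0x84, mem[0x0e]=0x84

MEM[0x15,0x17,0x1b,0x0e] = a9 8e 84 84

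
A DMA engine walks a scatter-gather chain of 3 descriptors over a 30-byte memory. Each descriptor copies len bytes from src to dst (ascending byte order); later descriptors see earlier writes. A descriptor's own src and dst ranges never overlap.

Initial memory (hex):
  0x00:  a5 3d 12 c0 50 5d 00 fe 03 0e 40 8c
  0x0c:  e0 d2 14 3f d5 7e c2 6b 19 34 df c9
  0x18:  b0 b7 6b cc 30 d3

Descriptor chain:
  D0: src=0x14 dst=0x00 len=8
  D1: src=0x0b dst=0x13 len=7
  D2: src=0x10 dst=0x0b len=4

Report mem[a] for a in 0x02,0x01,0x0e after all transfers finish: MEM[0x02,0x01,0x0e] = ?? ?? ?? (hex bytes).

#0 dst[0x00+8] := {0x19,0x34,0xdf,0xc9,0xb0,0xb7,0x6b,0xcc}
#1 dst[0x13+7] := {0x8c,0xe0,0xd2,0x14,0x3f,0xd5,0x7e}
#2 dst[0x0b+4] := {0xd5,0x7e,0xc2,0x8c}
query mem[0x02]=0xdf, mem[0x01]=0x34, mem[0x0e]=0x8c

MEM[0x02,0x01,0x0e] = df 34 8c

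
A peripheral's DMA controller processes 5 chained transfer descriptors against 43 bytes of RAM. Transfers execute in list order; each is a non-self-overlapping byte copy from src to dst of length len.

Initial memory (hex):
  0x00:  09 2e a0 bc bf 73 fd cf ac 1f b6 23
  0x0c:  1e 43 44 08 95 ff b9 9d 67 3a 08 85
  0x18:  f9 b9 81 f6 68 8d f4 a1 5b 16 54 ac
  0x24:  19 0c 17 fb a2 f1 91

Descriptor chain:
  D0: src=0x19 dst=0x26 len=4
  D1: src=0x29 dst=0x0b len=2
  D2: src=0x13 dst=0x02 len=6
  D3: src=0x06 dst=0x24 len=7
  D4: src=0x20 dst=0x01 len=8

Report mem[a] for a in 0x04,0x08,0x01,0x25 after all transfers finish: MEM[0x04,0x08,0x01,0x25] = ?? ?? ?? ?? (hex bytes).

MEM[0x04,0x08,0x01,0x25] = ac 1f 5b f9

[0] 0x19->0x26 len=4 : b9 81 f6 68
[1] 0x29->0x0b len=2 : 68 91
[2] 0x13->0x02 len=6 : 9d 67 3a 08 85 f9
[3] 0x06->0x24 len=7 : 85 f9 ac 1f b6 68 91
[4] 0x20->0x01 len=8 : 5b 16 54 ac 85 f9 ac 1f
query mem[0x04]=0xac, mem[0x08]=0x1f, mem[0x01]=0x5b, mem[0x25]=0xf9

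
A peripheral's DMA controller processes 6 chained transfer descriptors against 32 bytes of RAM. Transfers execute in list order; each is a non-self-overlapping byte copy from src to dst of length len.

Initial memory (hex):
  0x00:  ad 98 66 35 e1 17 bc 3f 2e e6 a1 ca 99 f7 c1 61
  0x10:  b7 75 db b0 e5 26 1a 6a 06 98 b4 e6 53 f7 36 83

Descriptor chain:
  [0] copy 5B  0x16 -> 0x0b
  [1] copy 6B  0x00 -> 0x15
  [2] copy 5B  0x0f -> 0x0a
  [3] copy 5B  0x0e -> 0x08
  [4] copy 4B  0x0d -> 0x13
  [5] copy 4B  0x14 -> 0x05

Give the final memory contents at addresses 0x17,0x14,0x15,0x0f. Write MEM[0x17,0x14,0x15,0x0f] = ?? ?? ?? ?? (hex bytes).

#0 dst[0x0b+5] := {0x1a,0x6a,0x06,0x98,0xb4}
#1 dst[0x15+6] := {0xad,0x98,0x66,0x35,0xe1,0x17}
#2 dst[0x0a+5] := {0xb4,0xb7,0x75,0xdb,0xb0}
#3 dst[0x08+5] := {0xb0,0xb4,0xb7,0x75,0xdb}
#4 dst[0x13+4] := {0xdb,0xb0,0xb4,0xb7}
#5 dst[0x05+4] := {0xb0,0xb4,0xb7,0x66}
query mem[0x17]=0x66, mem[0x14]=0xb0, mem[0x15]=0xb4, mem[0x0f]=0xb4

MEM[0x17,0x14,0x15,0x0f] = 66 b0 b4 b4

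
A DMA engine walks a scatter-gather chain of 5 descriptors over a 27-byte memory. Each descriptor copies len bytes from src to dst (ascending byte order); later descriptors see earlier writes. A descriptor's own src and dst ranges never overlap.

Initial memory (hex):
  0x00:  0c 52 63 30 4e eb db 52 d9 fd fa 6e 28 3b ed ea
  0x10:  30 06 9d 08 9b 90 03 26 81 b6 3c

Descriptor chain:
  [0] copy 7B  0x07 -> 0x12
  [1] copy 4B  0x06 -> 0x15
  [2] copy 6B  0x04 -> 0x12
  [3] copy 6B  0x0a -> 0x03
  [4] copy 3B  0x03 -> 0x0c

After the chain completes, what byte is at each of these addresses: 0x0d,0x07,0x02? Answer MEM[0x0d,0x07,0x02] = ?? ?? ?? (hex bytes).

  after D0: wrote 7B at 0x12 = 52d9fdfa6e283b
  after D1: wrote 4B at 0x15 = db52d9fd
  after D2: wrote 6B at 0x12 = 4eebdb52d9fd
  after D3: wrote 6B at 0x03 = fa6e283bedea
  after D4: wrote 3B at 0x0c = fa6e28
query mem[0x0d]=0x6e, mem[0x07]=0xed, mem[0x02]=0x63

MEM[0x0d,0x07,0x02] = 6e ed 63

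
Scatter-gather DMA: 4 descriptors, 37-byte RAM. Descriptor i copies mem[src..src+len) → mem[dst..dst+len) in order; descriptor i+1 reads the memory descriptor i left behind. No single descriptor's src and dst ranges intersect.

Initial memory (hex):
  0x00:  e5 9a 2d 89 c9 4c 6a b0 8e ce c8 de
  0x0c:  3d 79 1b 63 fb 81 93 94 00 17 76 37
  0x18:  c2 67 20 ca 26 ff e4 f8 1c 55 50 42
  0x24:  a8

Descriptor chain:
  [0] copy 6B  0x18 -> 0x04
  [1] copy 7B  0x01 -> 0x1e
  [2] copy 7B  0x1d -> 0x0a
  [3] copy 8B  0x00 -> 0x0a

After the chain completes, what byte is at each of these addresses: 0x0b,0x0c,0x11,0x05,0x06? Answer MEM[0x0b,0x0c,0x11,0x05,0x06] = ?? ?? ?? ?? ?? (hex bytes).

[0] 0x18->0x04 len=6 : c2 67 20 ca 26 ff
[1] 0x01->0x1e len=7 : 9a 2d 89 c2 67 20 ca
[2] 0x1d->0x0a len=7 : ff 9a 2d 89 c2 67 20
[3] 0x00->0x0a len=8 : e5 9a 2d 89 c2 67 20 ca
query mem[0x0b]=0x9a, mem[0x0c]=0x2d, mem[0x11]=0xca, mem[0x05]=0x67, mem[0x06]=0x20

MEM[0x0b,0x0c,0x11,0x05,0x06] = 9a 2d ca 67 20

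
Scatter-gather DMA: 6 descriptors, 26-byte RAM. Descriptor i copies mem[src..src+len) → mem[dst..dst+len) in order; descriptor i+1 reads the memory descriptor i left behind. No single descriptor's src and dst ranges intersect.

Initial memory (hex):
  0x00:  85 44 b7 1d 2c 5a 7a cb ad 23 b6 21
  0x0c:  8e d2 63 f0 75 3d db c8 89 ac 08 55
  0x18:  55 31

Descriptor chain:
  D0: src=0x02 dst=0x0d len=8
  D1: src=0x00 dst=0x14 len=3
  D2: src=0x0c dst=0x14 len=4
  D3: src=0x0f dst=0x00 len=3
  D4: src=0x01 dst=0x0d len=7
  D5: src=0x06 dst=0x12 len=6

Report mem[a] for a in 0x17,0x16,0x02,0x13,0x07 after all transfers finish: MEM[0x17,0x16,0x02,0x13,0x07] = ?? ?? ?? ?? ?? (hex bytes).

#0 dst[0x0d+8] := {0xb7,0x1d,0x2c,0x5a,0x7a,0xcb,0xad,0x23}
#1 dst[0x14+3] := {0x85,0x44,0xb7}
#2 dst[0x14+4] := {0x8e,0xb7,0x1d,0x2c}
#3 dst[0x00+3] := {0x2c,0x5a,0x7a}
#4 dst[0x0d+7] := {0x5a,0x7a,0x1d,0x2c,0x5a,0x7a,0xcb}
#5 dst[0x12+6] := {0x7a,0xcb,0xad,0x23,0xb6,0x21}
query mem[0x17]=0x21, mem[0x16]=0xb6, mem[0x02]=0x7a, mem[0x13]=0xcb, mem[0x07]=0xcb

MEM[0x17,0x16,0x02,0x13,0x07] = 21 b6 7a cb cb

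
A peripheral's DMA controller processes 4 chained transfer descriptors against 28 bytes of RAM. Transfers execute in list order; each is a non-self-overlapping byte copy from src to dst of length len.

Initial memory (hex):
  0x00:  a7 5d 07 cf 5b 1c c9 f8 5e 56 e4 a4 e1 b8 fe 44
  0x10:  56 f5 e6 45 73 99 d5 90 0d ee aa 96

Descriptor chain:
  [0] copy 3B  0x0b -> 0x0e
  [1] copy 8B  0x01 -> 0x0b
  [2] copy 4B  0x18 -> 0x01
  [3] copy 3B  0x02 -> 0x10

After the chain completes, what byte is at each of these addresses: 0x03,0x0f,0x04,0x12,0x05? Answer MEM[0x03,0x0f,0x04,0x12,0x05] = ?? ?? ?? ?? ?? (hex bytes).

MEM[0x03,0x0f,0x04,0x12,0x05] = aa 1c 96 96 1c

D0: mem[0x0e..0x10] <- [a4 e1 b8]
D1: mem[0x0b..0x12] <- [5d 07 cf 5b 1c c9 f8 5e]
D2: mem[0x01..0x04] <- [0d ee aa 96]
D3: mem[0x10..0x12] <- [ee aa 96]
query mem[0x03]=0xaa, mem[0x0f]=0x1c, mem[0x04]=0x96, mem[0x12]=0x96, mem[0x05]=0x1c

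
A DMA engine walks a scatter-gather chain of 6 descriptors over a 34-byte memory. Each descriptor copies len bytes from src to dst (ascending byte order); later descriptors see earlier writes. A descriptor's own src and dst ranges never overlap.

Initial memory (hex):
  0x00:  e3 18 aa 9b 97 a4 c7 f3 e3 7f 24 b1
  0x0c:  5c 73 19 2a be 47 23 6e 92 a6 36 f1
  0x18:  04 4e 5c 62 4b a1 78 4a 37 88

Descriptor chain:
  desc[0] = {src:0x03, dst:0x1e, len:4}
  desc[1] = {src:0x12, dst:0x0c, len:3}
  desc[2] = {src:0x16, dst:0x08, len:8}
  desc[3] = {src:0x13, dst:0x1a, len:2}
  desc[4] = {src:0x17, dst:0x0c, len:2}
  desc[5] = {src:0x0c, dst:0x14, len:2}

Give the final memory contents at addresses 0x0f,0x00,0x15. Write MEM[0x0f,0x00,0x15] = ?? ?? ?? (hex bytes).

#0 dst[0x1e+4] := {0x9b,0x97,0xa4,0xc7}
#1 dst[0x0c+3] := {0x23,0x6e,0x92}
#2 dst[0x08+8] := {0x36,0xf1,0x04,0x4e,0x5c,0x62,0x4b,0xa1}
#3 dst[0x1a+2] := {0x6e,0x92}
#4 dst[0x0c+2] := {0xf1,0x04}
#5 dst[0x14+2] := {0xf1,0x04}
query mem[0x0f]=0xa1, mem[0x00]=0xe3, mem[0x15]=0x04

MEM[0x0f,0x00,0x15] = a1 e3 04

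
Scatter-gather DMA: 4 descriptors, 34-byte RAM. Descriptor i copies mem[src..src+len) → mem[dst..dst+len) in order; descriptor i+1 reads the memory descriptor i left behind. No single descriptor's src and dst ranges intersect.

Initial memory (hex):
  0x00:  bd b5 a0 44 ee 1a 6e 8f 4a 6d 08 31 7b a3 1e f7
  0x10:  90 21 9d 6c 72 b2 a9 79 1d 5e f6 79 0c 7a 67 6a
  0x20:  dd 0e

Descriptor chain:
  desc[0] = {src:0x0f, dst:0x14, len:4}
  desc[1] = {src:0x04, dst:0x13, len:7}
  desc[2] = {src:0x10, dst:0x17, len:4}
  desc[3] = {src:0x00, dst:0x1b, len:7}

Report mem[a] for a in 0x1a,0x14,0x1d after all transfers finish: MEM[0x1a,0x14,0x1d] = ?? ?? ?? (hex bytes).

[0] 0x0f->0x14 len=4 : f7 90 21 9d
[1] 0x04->0x13 len=7 : ee 1a 6e 8f 4a 6d 08
[2] 0x10->0x17 len=4 : 90 21 9d ee
[3] 0x00->0x1b len=7 : bd b5 a0 44 ee 1a 6e
query mem[0x1a]=0xee, mem[0x14]=0x1a, mem[0x1d]=0xa0

MEM[0x1a,0x14,0x1d] = ee 1a a0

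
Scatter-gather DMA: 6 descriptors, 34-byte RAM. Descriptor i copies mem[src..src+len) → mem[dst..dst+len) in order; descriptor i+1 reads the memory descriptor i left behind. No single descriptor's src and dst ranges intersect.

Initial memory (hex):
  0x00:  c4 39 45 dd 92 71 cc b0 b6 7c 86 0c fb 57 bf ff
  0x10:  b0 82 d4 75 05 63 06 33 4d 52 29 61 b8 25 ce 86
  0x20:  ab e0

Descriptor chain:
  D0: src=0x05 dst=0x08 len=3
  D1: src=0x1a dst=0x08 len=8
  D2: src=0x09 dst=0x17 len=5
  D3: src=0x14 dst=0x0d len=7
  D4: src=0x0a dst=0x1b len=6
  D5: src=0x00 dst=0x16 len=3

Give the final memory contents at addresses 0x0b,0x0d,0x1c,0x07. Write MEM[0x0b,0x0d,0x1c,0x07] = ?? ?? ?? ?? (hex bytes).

MEM[0x0b,0x0d,0x1c,0x07] = 25 05 25 b0

[0] 0x05->0x08 len=3 : 71 cc b0
[1] 0x1a->0x08 len=8 : 29 61 b8 25 ce 86 ab e0
[2] 0x09->0x17 len=5 : 61 b8 25 ce 86
[3] 0x14->0x0d len=7 : 05 63 06 61 b8 25 ce
[4] 0x0a->0x1b len=6 : b8 25 ce 05 63 06
[5] 0x00->0x16 len=3 : c4 39 45
query mem[0x0b]=0x25, mem[0x0d]=0x05, mem[0x1c]=0x25, mem[0x07]=0xb0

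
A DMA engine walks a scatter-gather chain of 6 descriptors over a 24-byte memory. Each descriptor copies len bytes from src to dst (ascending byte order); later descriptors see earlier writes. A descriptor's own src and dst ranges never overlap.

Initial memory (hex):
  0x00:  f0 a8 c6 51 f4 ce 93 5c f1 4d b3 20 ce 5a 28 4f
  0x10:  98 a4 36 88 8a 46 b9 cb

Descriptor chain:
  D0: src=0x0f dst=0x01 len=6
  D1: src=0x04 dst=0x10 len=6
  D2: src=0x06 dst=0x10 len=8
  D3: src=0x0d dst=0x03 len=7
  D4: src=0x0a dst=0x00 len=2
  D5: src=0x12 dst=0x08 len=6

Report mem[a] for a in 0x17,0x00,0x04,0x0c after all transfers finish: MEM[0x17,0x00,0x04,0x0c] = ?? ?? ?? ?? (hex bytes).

[0] 0x0f->0x01 len=6 : 4f 98 a4 36 88 8a
[1] 0x04->0x10 len=6 : 36 88 8a 5c f1 4d
[2] 0x06->0x10 len=8 : 8a 5c f1 4d b3 20 ce 5a
[3] 0x0d->0x03 len=7 : 5a 28 4f 8a 5c f1 4d
[4] 0x0a->0x00 len=2 : b3 20
[5] 0x12->0x08 len=6 : f1 4d b3 20 ce 5a
query mem[0x17]=0x5a, mem[0x00]=0xb3, mem[0x04]=0x28, mem[0x0c]=0xce

MEM[0x17,0x00,0x04,0x0c] = 5a b3 28 ce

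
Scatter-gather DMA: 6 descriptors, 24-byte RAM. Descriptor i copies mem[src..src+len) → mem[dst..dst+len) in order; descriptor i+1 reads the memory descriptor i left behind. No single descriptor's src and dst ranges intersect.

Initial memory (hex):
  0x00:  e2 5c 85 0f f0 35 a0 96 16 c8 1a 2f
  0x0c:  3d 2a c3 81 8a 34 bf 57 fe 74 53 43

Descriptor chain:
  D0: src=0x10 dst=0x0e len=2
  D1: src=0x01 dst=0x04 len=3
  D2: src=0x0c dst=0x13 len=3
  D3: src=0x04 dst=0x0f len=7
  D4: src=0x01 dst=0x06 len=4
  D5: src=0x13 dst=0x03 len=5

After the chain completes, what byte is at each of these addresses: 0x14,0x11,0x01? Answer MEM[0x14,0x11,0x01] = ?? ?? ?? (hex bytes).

MEM[0x14,0x11,0x01] = c8 0f 5c

  after D0: wrote 2B at 0x0e = 8a34
  after D1: wrote 3B at 0x04 = 5c850f
  after D2: wrote 3B at 0x13 = 3d2a8a
  after D3: wrote 7B at 0x0f = 5c850f9616c81a
  after D4: wrote 4B at 0x06 = 5c850f5c
  after D5: wrote 5B at 0x03 = 16c81a5343
query mem[0x14]=0xc8, mem[0x11]=0x0f, mem[0x01]=0x5c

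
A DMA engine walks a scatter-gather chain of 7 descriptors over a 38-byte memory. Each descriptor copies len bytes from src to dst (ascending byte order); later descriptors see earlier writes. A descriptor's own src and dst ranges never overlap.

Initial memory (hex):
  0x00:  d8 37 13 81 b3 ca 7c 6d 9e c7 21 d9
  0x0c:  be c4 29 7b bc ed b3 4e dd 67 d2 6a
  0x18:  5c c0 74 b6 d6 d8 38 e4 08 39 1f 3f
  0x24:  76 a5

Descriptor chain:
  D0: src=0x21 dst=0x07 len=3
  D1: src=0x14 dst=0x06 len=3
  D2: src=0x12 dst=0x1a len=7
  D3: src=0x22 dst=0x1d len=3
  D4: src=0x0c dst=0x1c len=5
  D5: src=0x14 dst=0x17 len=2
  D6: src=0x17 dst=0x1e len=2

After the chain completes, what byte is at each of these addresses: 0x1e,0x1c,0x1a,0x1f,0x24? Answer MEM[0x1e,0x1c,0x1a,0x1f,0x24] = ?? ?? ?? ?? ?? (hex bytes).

  after D0: wrote 3B at 0x07 = 391f3f
  after D1: wrote 3B at 0x06 = dd67d2
  after D2: wrote 7B at 0x1a = b34edd67d26a5c
  after D3: wrote 3B at 0x1d = 1f3f76
  after D4: wrote 5B at 0x1c = bec4297bbc
  after D5: wrote 2B at 0x17 = dd67
  after D6: wrote 2B at 0x1e = dd67
query mem[0x1e]=0xdd, mem[0x1c]=0xbe, mem[0x1a]=0xb3, mem[0x1f]=0x67, mem[0x24]=0x76

MEM[0x1e,0x1c,0x1a,0x1f,0x24] = dd be b3 67 76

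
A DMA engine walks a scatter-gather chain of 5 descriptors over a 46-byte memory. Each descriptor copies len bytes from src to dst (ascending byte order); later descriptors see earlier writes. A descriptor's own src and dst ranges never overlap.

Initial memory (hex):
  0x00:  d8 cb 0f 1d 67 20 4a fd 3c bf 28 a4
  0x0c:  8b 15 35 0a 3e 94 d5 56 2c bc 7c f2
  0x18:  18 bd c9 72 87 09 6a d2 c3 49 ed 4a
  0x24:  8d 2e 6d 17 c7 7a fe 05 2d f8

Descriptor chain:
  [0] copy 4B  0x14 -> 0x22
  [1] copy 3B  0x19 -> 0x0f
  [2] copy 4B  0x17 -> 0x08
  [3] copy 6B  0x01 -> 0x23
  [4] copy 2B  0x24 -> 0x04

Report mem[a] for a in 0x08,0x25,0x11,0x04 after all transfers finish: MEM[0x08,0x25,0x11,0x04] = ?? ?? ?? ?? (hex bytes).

  after D0: wrote 4B at 0x22 = 2cbc7cf2
  after D1: wrote 3B at 0x0f = bdc972
  after D2: wrote 4B at 0x08 = f218bdc9
  after D3: wrote 6B at 0x23 = cb0f1d67204a
  after D4: wrote 2B at 0x04 = 0f1d
query mem[0x08]=0xf2, mem[0x25]=0x1d, mem[0x11]=0x72, mem[0x04]=0x0f

MEM[0x08,0x25,0x11,0x04] = f2 1d 72 0f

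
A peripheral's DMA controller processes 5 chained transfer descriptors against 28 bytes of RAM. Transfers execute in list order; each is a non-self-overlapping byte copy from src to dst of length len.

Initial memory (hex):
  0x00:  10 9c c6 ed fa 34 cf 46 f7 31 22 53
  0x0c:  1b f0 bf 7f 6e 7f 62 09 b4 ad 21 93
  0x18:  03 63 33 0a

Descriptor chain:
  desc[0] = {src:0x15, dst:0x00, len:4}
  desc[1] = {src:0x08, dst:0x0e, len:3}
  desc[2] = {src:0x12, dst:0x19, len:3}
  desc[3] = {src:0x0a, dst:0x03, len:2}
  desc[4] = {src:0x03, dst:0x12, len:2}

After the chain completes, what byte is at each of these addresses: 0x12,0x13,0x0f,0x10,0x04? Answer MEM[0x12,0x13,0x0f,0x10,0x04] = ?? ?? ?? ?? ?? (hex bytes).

  after D0: wrote 4B at 0x00 = ad219303
  after D1: wrote 3B at 0x0e = f73122
  after D2: wrote 3B at 0x19 = 6209b4
  after D3: wrote 2B at 0x03 = 2253
  after D4: wrote 2B at 0x12 = 2253
query mem[0x12]=0x22, mem[0x13]=0x53, mem[0x0f]=0x31, mem[0x10]=0x22, mem[0x04]=0x53

MEM[0x12,0x13,0x0f,0x10,0x04] = 22 53 31 22 53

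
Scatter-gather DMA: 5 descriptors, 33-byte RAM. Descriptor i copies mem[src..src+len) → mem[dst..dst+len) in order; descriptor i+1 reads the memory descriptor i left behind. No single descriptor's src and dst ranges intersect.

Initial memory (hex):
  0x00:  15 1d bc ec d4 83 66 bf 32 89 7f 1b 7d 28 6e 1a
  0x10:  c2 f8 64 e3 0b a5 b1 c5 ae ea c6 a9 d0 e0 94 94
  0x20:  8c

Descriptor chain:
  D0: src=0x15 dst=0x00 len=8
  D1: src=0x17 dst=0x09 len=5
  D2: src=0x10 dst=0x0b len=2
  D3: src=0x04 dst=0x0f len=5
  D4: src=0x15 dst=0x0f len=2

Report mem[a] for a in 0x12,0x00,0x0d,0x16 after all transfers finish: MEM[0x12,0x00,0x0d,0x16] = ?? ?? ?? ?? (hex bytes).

MEM[0x12,0x00,0x0d,0x16] = d0 a5 a9 b1

  after D0: wrote 8B at 0x00 = a5b1c5aeeac6a9d0
  after D1: wrote 5B at 0x09 = c5aeeac6a9
  after D2: wrote 2B at 0x0b = c2f8
  after D3: wrote 5B at 0x0f = eac6a9d032
  after D4: wrote 2B at 0x0f = a5b1
query mem[0x12]=0xd0, mem[0x00]=0xa5, mem[0x0d]=0xa9, mem[0x16]=0xb1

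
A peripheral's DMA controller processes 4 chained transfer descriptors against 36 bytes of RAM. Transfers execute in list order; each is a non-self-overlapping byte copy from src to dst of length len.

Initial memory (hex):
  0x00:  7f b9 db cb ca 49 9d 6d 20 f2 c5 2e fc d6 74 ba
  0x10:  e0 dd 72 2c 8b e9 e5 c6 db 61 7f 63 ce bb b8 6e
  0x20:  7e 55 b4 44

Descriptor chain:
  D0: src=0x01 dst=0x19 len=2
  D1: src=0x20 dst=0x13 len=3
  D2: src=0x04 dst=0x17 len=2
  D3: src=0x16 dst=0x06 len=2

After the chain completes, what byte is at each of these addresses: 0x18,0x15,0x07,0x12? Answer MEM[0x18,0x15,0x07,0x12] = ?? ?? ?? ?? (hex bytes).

MEM[0x18,0x15,0x07,0x12] = 49 b4 ca 72

[0] 0x01->0x19 len=2 : b9 db
[1] 0x20->0x13 len=3 : 7e 55 b4
[2] 0x04->0x17 len=2 : ca 49
[3] 0x16->0x06 len=2 : e5 ca
query mem[0x18]=0x49, mem[0x15]=0xb4, mem[0x07]=0xca, mem[0x12]=0x72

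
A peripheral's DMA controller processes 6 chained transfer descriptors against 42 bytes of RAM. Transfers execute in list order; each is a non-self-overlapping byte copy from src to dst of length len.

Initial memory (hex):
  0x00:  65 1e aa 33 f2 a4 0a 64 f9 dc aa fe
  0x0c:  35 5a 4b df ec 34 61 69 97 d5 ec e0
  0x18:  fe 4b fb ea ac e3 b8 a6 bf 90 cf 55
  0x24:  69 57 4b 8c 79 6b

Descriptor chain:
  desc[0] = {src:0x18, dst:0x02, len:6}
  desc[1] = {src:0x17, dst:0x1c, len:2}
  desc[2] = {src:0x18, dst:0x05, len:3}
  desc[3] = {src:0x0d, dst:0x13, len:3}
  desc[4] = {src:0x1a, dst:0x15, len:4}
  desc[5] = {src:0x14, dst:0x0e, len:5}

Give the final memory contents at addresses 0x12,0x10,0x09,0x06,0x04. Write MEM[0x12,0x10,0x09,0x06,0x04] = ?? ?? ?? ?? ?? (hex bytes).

MEM[0x12,0x10,0x09,0x06,0x04] = fe ea dc 4b fb

  after D0: wrote 6B at 0x02 = fe4bfbeaace3
  after D1: wrote 2B at 0x1c = e0fe
  after D2: wrote 3B at 0x05 = fe4bfb
  after D3: wrote 3B at 0x13 = 5a4bdf
  after D4: wrote 4B at 0x15 = fbeae0fe
  after D5: wrote 5B at 0x0e = 4bfbeae0fe
query mem[0x12]=0xfe, mem[0x10]=0xea, mem[0x09]=0xdc, mem[0x06]=0x4b, mem[0x04]=0xfb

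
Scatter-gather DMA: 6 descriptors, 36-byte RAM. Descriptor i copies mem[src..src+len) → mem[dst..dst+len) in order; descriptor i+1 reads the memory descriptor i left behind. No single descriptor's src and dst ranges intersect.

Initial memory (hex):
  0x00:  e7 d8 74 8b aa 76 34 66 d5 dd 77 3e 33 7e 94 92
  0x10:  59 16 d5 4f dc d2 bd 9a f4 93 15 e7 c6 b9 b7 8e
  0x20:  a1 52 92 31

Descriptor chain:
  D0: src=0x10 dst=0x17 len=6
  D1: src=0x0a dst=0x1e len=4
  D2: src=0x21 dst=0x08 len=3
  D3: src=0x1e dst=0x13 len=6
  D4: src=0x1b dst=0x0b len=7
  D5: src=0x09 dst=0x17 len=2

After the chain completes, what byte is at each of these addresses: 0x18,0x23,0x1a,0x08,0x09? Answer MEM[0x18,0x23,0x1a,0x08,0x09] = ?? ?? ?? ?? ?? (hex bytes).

#0 dst[0x17+6] := {0x59,0x16,0xd5,0x4f,0xdc,0xd2}
#1 dst[0x1e+4] := {0x77,0x3e,0x33,0x7e}
#2 dst[0x08+3] := {0x7e,0x92,0x31}
#3 dst[0x13+6] := {0x77,0x3e,0x33,0x7e,0x92,0x31}
#4 dst[0x0b+7] := {0xdc,0xd2,0xb9,0x77,0x3e,0x33,0x7e}
#5 dst[0x17+2] := {0x92,0x31}
query mem[0x18]=0x31, mem[0x23]=0x31, mem[0x1a]=0x4f, mem[0x08]=0x7e, mem[0x09]=0x92

MEM[0x18,0x23,0x1a,0x08,0x09] = 31 31 4f 7e 92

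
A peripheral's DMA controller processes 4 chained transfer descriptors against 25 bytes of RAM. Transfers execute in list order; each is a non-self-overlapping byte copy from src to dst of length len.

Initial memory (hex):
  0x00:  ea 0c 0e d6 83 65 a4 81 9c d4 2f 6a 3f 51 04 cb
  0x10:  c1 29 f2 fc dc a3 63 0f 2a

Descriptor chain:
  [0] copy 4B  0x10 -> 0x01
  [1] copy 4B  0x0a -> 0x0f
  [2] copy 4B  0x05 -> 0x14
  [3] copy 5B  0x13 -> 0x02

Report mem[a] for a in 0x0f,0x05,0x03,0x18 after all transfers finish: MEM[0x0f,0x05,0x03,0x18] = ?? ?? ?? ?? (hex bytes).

  after D0: wrote 4B at 0x01 = c129f2fc
  after D1: wrote 4B at 0x0f = 2f6a3f51
  after D2: wrote 4B at 0x14 = 65a4819c
  after D3: wrote 5B at 0x02 = fc65a4819c
query mem[0x0f]=0x2f, mem[0x05]=0x81, mem[0x03]=0x65, mem[0x18]=0x2a

MEM[0x0f,0x05,0x03,0x18] = 2f 81 65 2a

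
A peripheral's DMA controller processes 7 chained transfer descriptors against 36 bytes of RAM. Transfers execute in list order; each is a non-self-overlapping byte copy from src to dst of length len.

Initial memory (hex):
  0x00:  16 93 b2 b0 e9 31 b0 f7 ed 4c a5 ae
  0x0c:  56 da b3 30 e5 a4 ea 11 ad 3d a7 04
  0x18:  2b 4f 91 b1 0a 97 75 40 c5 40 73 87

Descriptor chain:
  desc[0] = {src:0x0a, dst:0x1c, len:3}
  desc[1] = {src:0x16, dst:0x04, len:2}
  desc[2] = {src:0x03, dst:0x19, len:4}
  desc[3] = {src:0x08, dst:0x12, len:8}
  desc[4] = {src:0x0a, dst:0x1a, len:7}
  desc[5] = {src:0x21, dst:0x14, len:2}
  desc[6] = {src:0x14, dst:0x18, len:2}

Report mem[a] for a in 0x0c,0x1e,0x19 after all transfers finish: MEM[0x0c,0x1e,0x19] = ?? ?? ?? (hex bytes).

#0 dst[0x1c+3] := {0xa5,0xae,0x56}
#1 dst[0x04+2] := {0xa7,0x04}
#2 dst[0x19+4] := {0xb0,0xa7,0x04,0xb0}
#3 dst[0x12+8] := {0xed,0x4c,0xa5,0xae,0x56,0xda,0xb3,0x30}
#4 dst[0x1a+7] := {0xa5,0xae,0x56,0xda,0xb3,0x30,0xe5}
#5 dst[0x14+2] := {0x40,0x73}
#6 dst[0x18+2] := {0x40,0x73}
query mem[0x0c]=0x56, mem[0x1e]=0xb3, mem[0x19]=0x73

MEM[0x0c,0x1e,0x19] = 56 b3 73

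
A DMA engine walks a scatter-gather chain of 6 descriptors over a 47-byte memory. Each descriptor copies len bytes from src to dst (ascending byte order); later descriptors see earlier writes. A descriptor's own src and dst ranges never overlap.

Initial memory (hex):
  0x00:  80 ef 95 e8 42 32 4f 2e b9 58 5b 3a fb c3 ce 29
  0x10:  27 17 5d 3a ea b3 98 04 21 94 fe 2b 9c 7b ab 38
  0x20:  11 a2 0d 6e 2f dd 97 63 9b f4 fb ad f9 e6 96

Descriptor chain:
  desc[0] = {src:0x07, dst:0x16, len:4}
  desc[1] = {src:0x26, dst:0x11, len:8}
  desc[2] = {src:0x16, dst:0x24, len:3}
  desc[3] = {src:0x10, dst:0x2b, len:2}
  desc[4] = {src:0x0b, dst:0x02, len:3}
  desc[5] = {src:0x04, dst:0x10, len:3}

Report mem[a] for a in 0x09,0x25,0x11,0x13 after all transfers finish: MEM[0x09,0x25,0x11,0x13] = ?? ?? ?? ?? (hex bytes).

MEM[0x09,0x25,0x11,0x13] = 58 f9 32 9b

  after D0: wrote 4B at 0x16 = 2eb9585b
  after D1: wrote 8B at 0x11 = 97639bf4fbadf9e6
  after D2: wrote 3B at 0x24 = adf9e6
  after D3: wrote 2B at 0x2b = 2797
  after D4: wrote 3B at 0x02 = 3afbc3
  after D5: wrote 3B at 0x10 = c3324f
query mem[0x09]=0x58, mem[0x25]=0xf9, mem[0x11]=0x32, mem[0x13]=0x9b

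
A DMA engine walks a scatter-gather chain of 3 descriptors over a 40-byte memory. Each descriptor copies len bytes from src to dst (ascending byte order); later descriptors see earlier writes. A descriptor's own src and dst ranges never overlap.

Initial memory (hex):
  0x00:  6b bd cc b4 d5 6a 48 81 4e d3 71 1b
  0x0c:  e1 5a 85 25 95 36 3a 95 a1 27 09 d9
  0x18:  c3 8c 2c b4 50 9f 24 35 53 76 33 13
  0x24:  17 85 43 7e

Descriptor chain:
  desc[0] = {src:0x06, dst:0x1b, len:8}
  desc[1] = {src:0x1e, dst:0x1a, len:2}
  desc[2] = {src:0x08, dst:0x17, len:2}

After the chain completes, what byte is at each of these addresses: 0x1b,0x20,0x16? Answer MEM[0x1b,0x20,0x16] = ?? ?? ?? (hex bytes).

MEM[0x1b,0x20,0x16] = 71 1b 09

[0] 0x06->0x1b len=8 : 48 81 4e d3 71 1b e1 5a
[1] 0x1e->0x1a len=2 : d3 71
[2] 0x08->0x17 len=2 : 4e d3
query mem[0x1b]=0x71, mem[0x20]=0x1b, mem[0x16]=0x09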